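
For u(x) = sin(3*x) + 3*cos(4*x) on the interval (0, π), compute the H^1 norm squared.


||u||_{H^1(0,π)}^2 = -612/7 + 163*π/2

u'(x) = -12*sin(4*x) + 3*cos(3*x).
Expand u² and (u')² and integrate term by term on (0, π), using: for integers n ≥ 1, ∫_0^π sin²(nx) dx = ∫_0^π cos²(nx) dx = π/2; for n ≠ n', ∫_0^π sin(nx)sin(n'x) dx = ∫_0^π cos(nx)cos(n'x) dx = 0; and by product-to-sum, ∫_0^π sin(nx)cos(n'x) dx = ½∫_0^π [sin((n+n')x) + sin((n−n')x)] dx, which is 0 when n+n' is even and 2n/(n²−n'²) when n+n' is odd (it need not vanish on (0, π)).
  u² squared terms: (3)²·∫cos(4x)² dx = 9·π/2 = 9*π/2;  (1)²·∫sin(3x)² dx = 1·π/2 = π/2.
  u² cross terms: 2·(3)·(1)·∫cos(4x)·sin(3x) dx = 6·(-6/7) = -36/7.
  So ∫_0^π u² dx = 9*π/2 + π/2 − 36/7 = -36/7 + 5*π.
  (u')² squared terms: (-12)²·∫sin(4x)² dx = 144·π/2 = 72*π;  (3)²·∫cos(3x)² dx = 9·π/2 = 9*π/2.
  (u')² cross terms: 2·(-12)·(3)·∫sin(4x)·cos(3x) dx = -72·(8/7) = -576/7.
  So ∫_0^π (u')² dx = 72*π + 9*π/2 − 576/7 = -576/7 + 153*π/2.
||u||_{H^1}^2 = (-36/7 + 5*π) + (-576/7 + 153*π/2) = -612/7 + 163*π/2.


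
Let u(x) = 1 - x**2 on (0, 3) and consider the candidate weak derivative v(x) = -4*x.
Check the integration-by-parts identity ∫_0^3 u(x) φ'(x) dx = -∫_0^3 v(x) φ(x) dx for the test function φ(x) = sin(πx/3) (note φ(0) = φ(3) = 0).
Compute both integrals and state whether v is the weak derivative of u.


LHS = 18/π, RHS = 36/π. No, v is not the weak derivative of u.

u(x) = 1 - x**2, classical derivative u'(x) = -2*x.
φ(x) = sin(πx/3), so φ'(x) = π*cos(π*x/3)/3.
Note φ(0) = φ(3) = 0, so the boundary term u·φ vanishes.
LHS = ∫_0^3 u(x) φ'(x) dx = ∫_0^3 (-π*x^2*cos(π*x/3)/3 + π*cos(π*x/3)/3) dx. Term by term:
  ∫_0^3 π*cos(π*x/3)/3 dx = 0;  ∫_0^3 -π*x^2*cos(π*x/3)/3 dx = 18/π.
Sum: 0 + 18/π = 18/π.
So LHS = 18/π.
∫_0^3 v(x) φ(x) dx = ∫_0^3 (-4*x*sin(π*x/3)) dx. Term by term:
  ∫_0^3 -4*x*sin(π*x/3) dx = -36/π.
So RHS = -∫_0^3 v(x) φ(x) dx = 36/π.
LHS − RHS = -18/π ≠ 0, so the identity fails.
(For a valid weak derivative the identity must hold for EVERY test function, in particular this one. The failure shows v is NOT the weak derivative of u.)
Correct weak derivative would be u'(x) = -2*x.


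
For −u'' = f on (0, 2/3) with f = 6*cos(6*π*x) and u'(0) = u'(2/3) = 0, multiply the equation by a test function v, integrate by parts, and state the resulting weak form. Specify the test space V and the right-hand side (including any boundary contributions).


V = H^1(0, 2/3) (no boundary constraint on v; u is determined up to an additive constant); weak form: ∫_0^2/3 u'v' dx = ∫_0^2/3 (6*cos(6*π*x)) v dx for all v ∈ V.

Multiply both sides by a test function v and integrate from 0 to 2/3:
  ∫_0^2/3 −u''(x) v(x) dx = ∫_0^2/3 f(x) v(x) dx.
Integrate the LHS by parts once:
  ∫_0^2/3 −u'' v dx = −[u'(x) v(x)]_0^2/3 + ∫_0^2/3 u'(x) v'(x) dx.
Thus ∫_0^2/3 u'(x) v'(x) dx = ∫_0^2/3 f(x) v(x) dx + [u'(x) v(x)]_0^2/3.
Choose V so that boundary terms are either known or forced to vanish.
u has homogeneous Neumann: u'(0) = u'(2/3) = 0. So [u' v]_0^2/3 = 0·v(2/3) − 0·v(0) = 0 for any v; take V = H^1(0, 2/3).
Weak formulation: find u (satisfying any essential BC) such that ∫_0^2/3 u'(x) v'(x) dx = ∫_0^2/3 f v dx for all v ∈ V (homogeneous Neumann, so boundary terms vanish).
Substituting f(x) = 6*cos(6*π*x), the right-hand side is ∫_0^2/3 (6*cos(6*π*x)) v dx.
Compatibility check (pure Neumann): taking v ≡ 1 ∈ V gives 0 = ∫_0^2/3 f dx + (0) − (0), i.e. ∫_0^2/3 f dx must equal u'(0) − u'(2/3) = 0. Indeed ∫_0^2/3 (6*cos(6*π*x)) dx = 0, so the data are compatible. The solution is then unique only up to an additive constant (fix it e.g. by requiring ∫_0^2/3 u dx = 0).


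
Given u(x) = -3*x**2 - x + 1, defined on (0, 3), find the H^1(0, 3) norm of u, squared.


||u||_{H^1}^2 = 8889/10

The H^1 norm (squared) on an interval (0, L) is
  ||u||_{H^1}^2 = ∫_0^L u(x)^2 dx + ∫_0^L u'(x)^2 dx.
Compute u'(x) = -6*x - 1.
Then u(x)^2 = 9*x**4 + 6*x**3 - 5*x**2 - 2*x + 1 and u'(x)^2 = 36*x**2 + 12*x + 1.
Integrate each monomial from 0 to 3 using ∫_0^3 c·x^n dx = c·3^(n+1)/(n+1):
  ∫_0^3 u(x)^2 dx = ∫_0^3 (9*x^4 + 6*x^3 - 5*x^2 - 2*x + 1) dx. Term by term:
    ∫_0^3 9*x^4 dx = 2187/5;  ∫_0^3 6*x^3 dx = 243/2;  ∫_0^3 -5*x^2 dx = -45;
    ∫_0^3 -2*x dx = -9;  ∫_0^3 1 dx = 3.
  Sum: 2187/5 + 243/2 − 45 − 9 + 3 = 5079/10.
  ∫_0^3 u'(x)^2 dx = ∫_0^3 (36*x^2 + 12*x + 1) dx. Term by term:
    ∫_0^3 36*x^2 dx = 324;  ∫_0^3 12*x dx = 54;  ∫_0^3 1 dx = 3.
  Sum: 324 + 54 + 3 = 381.
Adding: ||u||_{H^1}^2 = 5079/10 + 381 = 8889/10.


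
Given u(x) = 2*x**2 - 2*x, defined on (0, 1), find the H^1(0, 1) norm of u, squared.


||u||_{H^1}^2 = 22/15

The H^1 norm (squared) on an interval (0, L) is
  ||u||_{H^1}^2 = ∫_0^L u(x)^2 dx + ∫_0^L u'(x)^2 dx.
Compute u'(x) = 4*x - 2.
Then u(x)^2 = 4*x**4 - 8*x**3 + 4*x**2 and u'(x)^2 = 16*x**2 - 16*x + 4.
Integrate each monomial from 0 to 1 using ∫_0^1 c·x^n dx = c·1^(n+1)/(n+1):
  ∫_0^1 u(x)^2 dx = ∫_0^1 (4*x^4 - 8*x^3 + 4*x^2) dx. Term by term:
    ∫_0^1 4*x^4 dx = 4/5;  ∫_0^1 -8*x^3 dx = -2;  ∫_0^1 4*x^2 dx = 4/3.
  Sum: 4/5 − 2 + 4/3 = 2/15.
  ∫_0^1 u'(x)^2 dx = ∫_0^1 (16*x^2 - 16*x + 4) dx. Term by term:
    ∫_0^1 16*x^2 dx = 16/3;  ∫_0^1 -16*x dx = -8;  ∫_0^1 4 dx = 4.
  Sum: 16/3 − 8 + 4 = 4/3.
Adding: ||u||_{H^1}^2 = 2/15 + 4/3 = 22/15.


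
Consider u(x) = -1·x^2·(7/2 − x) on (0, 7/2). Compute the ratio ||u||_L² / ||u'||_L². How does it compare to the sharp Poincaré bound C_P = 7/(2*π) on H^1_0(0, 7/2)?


||u||_L² / ||u'||_L² = sqrt(14)/4 < C_P = 7/(2*π).

u(x) = -1·x^2·(7/2 − x), so u'(x) = x*(3*x - 7).
u(x) = -1·x^2·(7/2 − x) vanishes at x = 0 and x = 7/2, so u ∈ H^1_0(0, 7/2). Differentiate via the product rule and integrate the resulting polynomials term by term.
  ∫_0^7/2 u² dx = ∫_0^7/2 (x^6 - 7*x^5 + 49*x^4/4) dx. Term by term:
    ∫_0^7/2 x^6 dx = 117649/128;  ∫_0^7/2 -7*x^5 dx = -823543/384;  ∫_0^7/2 49*x^4/4 dx = 823543/640.
  Sum: 117649/128 − 823543/384 + 823543/640 = 117649/1920.
  ∫_0^7/2 (u')² dx = ∫_0^7/2 (9*x^4 - 42*x^3 + 49*x^2) dx. Term by term:
    ∫_0^7/2 9*x^4 dx = 151263/160;  ∫_0^7/2 -42*x^3 dx = -50421/32;  ∫_0^7/2 49*x^2 dx = 16807/24.
  Sum: 151263/160 − 50421/32 + 16807/24 = 16807/240.
∫_0^7/2 u² dx = 117649/1920, so ||u||_L² = 343*sqrt(30)/240.
∫_0^7/2 (u')² dx = 16807/240, so ||u'||_L² = 49*sqrt(105)/60.
Ratio ||u||_L² / ||u'||_L² = sqrt(14)/4.
Sharp Poincaré constant on H^1_0(0, 7/2) is C_P = L/π = 7/(2*π), achieved by sin(2*π/7·x).
A polynomial bump cannot attain the sharp Poincaré constant (only the first sine eigenfunction does), so the ratio is strictly less than C_P, consistent with ||u||_L² ≤ C_P ||u'||_L².


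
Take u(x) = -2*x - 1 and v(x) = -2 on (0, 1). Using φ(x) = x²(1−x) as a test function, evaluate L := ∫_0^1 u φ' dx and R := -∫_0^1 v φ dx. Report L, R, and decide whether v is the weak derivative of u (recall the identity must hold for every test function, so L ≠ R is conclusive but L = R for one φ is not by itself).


LHS = 1/6, RHS = 1/6. Yes, v = u' weakly.

u(x) = -2*x - 1, classical derivative u'(x) = -2.
φ(x) = x²(1−x), so φ'(x) = x*(2 - 3*x).
Note φ(0) = φ(1) = 0, so the boundary term u·φ vanishes.
LHS = ∫_0^1 u(x) φ'(x) dx = ∫_0^1 (6*x^3 - x^2 - 2*x) dx. Term by term:
  ∫_0^1 6*x^3 dx = 3/2;  ∫_0^1 -x^2 dx = -1/3;  ∫_0^1 -2*x dx = -1.
Sum: 3/2 − 1/3 − 1 = 1/6.
So LHS = 1/6.
∫_0^1 v(x) φ(x) dx = ∫_0^1 (2*x^3 - 2*x^2) dx. Term by term:
  ∫_0^1 2*x^3 dx = 1/2;  ∫_0^1 -2*x^2 dx = -2/3.
Sum: 1/2 − 2/3 = -1/6.
So RHS = -∫_0^1 v(x) φ(x) dx = 1/6.
LHS = RHS, so the identity holds for this test φ.
Moreover u is smooth here and v(x) = u'(x) = -2 pointwise, so the identity holds for every test function. Hence v is the weak derivative of u.


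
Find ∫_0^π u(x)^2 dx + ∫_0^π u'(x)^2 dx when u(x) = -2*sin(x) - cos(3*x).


||u||_{H^1(0,π)}^2 = 9*π

u'(x) = 3*sin(3*x) - 2*cos(x).
Expand u² and (u')² and integrate term by term on (0, π), using: for integers n ≥ 1, ∫_0^π sin²(nx) dx = ∫_0^π cos²(nx) dx = π/2; for n ≠ n', ∫_0^π sin(nx)sin(n'x) dx = ∫_0^π cos(nx)cos(n'x) dx = 0; and by product-to-sum, ∫_0^π sin(nx)cos(n'x) dx = ½∫_0^π [sin((n+n')x) + sin((n−n')x)] dx, which is 0 when n+n' is even and 2n/(n²−n'²) when n+n' is odd (it need not vanish on (0, π)).
  u² squared terms: (-1)²·∫cos(3x)² dx = 1·π/2 = π/2;  (-2)²·∫sin(x)² dx = 4·π/2 = 2*π.
  u² cross terms: 2·(-1)·(-2)·∫cos(3x)·sin(x) dx = 4·(0) = 0.
  So ∫_0^π u² dx = π/2 + 2*π + 0 = 5*π/2.
  (u')² squared terms: (-2)²·∫cos(x)² dx = 4·π/2 = 2*π;  (3)²·∫sin(3x)² dx = 9·π/2 = 9*π/2.
  (u')² cross terms: 2·(-2)·(3)·∫cos(x)·sin(3x) dx = -12·(0) = 0.
  So ∫_0^π (u')² dx = 2*π + 9*π/2 + 0 = 13*π/2.
||u||_{H^1}^2 = (5*π/2) + (13*π/2) = 9*π.


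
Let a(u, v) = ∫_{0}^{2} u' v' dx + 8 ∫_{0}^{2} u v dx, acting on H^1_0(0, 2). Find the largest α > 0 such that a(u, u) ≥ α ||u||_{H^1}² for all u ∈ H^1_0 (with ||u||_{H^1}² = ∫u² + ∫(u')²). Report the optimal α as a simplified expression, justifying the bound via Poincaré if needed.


α = 1

Coercivity of a(·,·) on H^1_0(0, 2) means a(u, u) ≥ α ||u||_{H^1}² for every u ∈ H^1_0.
The interval has length L = 2, and Poincaré/coercivity depend only on L. Here a(u, u) = ∫(u')² + (8)·∫u².
Here c = 8 ≥ 1, so a(u,u) = ∫(u')² + c∫u² ≥ ∫(u')² + ∫u² = ||u||_{H^1}², i.e. α = 1 works. No larger α is possible: a(u,u) ≥ α||u||_{H^1}² means (1−α)∫(u')² ≥ (α−c)∫u², and for the modes u_n = sin(nπ(x−x₀)/L) (x₀ the left endpoint) one has ∫u_n²/∫(u_n')² = (L/(nπ))² → 0, so a(u_n,u_n)/||u_n||_{H^1}² → 1. Hence the optimal constant is α = 1.
Therefore α = 1.


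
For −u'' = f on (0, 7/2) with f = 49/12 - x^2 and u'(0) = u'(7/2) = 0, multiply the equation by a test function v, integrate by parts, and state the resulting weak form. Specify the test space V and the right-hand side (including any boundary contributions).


V = H^1(0, 7/2) (no boundary constraint on v; u is determined up to an additive constant); weak form: ∫_0^7/2 u'v' dx = ∫_0^7/2 (49/12 - x^2) v dx for all v ∈ V.

Multiply both sides by a test function v and integrate from 0 to 7/2:
  ∫_0^7/2 −u''(x) v(x) dx = ∫_0^7/2 f(x) v(x) dx.
Integrate the LHS by parts once:
  ∫_0^7/2 −u'' v dx = −[u'(x) v(x)]_0^7/2 + ∫_0^7/2 u'(x) v'(x) dx.
Thus ∫_0^7/2 u'(x) v'(x) dx = ∫_0^7/2 f(x) v(x) dx + [u'(x) v(x)]_0^7/2.
Choose V so that boundary terms are either known or forced to vanish.
u has homogeneous Neumann: u'(0) = u'(7/2) = 0. So [u' v]_0^7/2 = 0·v(7/2) − 0·v(0) = 0 for any v; take V = H^1(0, 7/2).
Weak formulation: find u (satisfying any essential BC) such that ∫_0^7/2 u'(x) v'(x) dx = ∫_0^7/2 f v dx for all v ∈ V (homogeneous Neumann, so boundary terms vanish).
Substituting f(x) = 49/12 - x^2, the right-hand side is ∫_0^7/2 (49/12 - x^2) v dx.
Compatibility check (pure Neumann): taking v ≡ 1 ∈ V gives 0 = ∫_0^7/2 f dx + (0) − (0), i.e. ∫_0^7/2 f dx must equal u'(0) − u'(7/2) = 0. Indeed ∫_0^7/2 (49/12 - x^2) dx = 0, so the data are compatible. The solution is then unique only up to an additive constant (fix it e.g. by requiring ∫_0^7/2 u dx = 0).


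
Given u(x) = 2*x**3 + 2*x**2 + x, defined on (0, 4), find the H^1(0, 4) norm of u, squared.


||u||_{H^1}^2 = 974732/35

The H^1 norm (squared) on an interval (0, L) is
  ||u||_{H^1}^2 = ∫_0^L u(x)^2 dx + ∫_0^L u'(x)^2 dx.
Compute u'(x) = 6*x**2 + 4*x + 1.
Then u(x)^2 = 4*x**6 + 8*x**5 + 8*x**4 + 4*x**3 + x**2 and u'(x)^2 = 36*x**4 + 48*x**3 + 28*x**2 + 8*x + 1.
Integrate each monomial from 0 to 4 using ∫_0^4 c·x^n dx = c·4^(n+1)/(n+1):
  ∫_0^4 u(x)^2 dx = ∫_0^4 (4*x^6 + 8*x^5 + 8*x^4 + 4*x^3 + x^2) dx. Term by term:
    ∫_0^4 4*x^6 dx = 65536/7;  ∫_0^4 8*x^5 dx = 16384/3;  ∫_0^4 8*x^4 dx = 8192/5;
    ∫_0^4 4*x^3 dx = 256;  ∫_0^4 x^2 dx = 64/3.
  Sum: 65536/7 + 16384/3 + 8192/5 + 256 + 64/3 = 1757632/105.
  ∫_0^4 u'(x)^2 dx = ∫_0^4 (36*x^4 + 48*x^3 + 28*x^2 + 8*x + 1) dx. Term by term:
    ∫_0^4 36*x^4 dx = 36864/5;  ∫_0^4 48*x^3 dx = 3072;  ∫_0^4 28*x^2 dx = 1792/3;
    ∫_0^4 8*x dx = 64;  ∫_0^4 1 dx = 4.
  Sum: 36864/5 + 3072 + 1792/3 + 64 + 4 = 166652/15.
Adding: ||u||_{H^1}^2 = 1757632/105 + 166652/15 = 974732/35.


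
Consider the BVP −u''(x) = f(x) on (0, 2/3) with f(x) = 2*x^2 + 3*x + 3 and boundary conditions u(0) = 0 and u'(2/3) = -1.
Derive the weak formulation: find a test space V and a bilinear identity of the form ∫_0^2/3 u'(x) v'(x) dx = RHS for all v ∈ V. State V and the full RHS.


V = {v ∈ H^1(0, 2/3) : v(0) = 0} (test functions vanish at x = 0 where u is specified); weak form: ∫_0^2/3 u'v' dx = ∫_0^2/3 (2*x^2 + 3*x + 3) v dx − v(2/3) for all v ∈ V.

Multiply both sides by a test function v and integrate from 0 to 2/3:
  ∫_0^2/3 −u''(x) v(x) dx = ∫_0^2/3 f(x) v(x) dx.
Integrate the LHS by parts once:
  ∫_0^2/3 −u'' v dx = −[u'(x) v(x)]_0^2/3 + ∫_0^2/3 u'(x) v'(x) dx.
Thus ∫_0^2/3 u'(x) v'(x) dx = ∫_0^2/3 f(x) v(x) dx + [u'(x) v(x)]_0^2/3.
Choose V so that boundary terms are either known or forced to vanish.
Mixed BC: u(0) = 0 (Dirichlet) and u'(2/3) = -1 (Neumann). Define V = {v ∈ H^1(0, 2/3) : v(0) = 0}. Then [u' v]_0^2/3 = u'(2/3)·v(2/3) − u'(0)·0 = − v(2/3).
Weak formulation: find u (satisfying any essential BC) such that ∫_0^2/3 u'(x) v'(x) dx = ∫_0^2/3 f v dx − v(2/3) for all v ∈ V (Dirichlet at 0 absorbed into V; Neumann datum at x = 2/3 contributes the boundary term).
Substituting f(x) = 2*x^2 + 3*x + 3, the right-hand side is ∫_0^2/3 (2*x^2 + 3*x + 3) v dx − v(2/3).


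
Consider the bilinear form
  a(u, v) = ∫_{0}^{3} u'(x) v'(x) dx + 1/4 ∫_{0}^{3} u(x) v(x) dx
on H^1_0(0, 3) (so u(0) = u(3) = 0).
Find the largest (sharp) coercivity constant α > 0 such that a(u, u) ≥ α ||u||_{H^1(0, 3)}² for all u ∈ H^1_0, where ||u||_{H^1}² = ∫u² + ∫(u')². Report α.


α = (9/4 + π^2)/(9 + π^2)

Coercivity of a(·,·) on H^1_0(0, 3) means a(u, u) ≥ α ||u||_{H^1}² for every u ∈ H^1_0.
The interval has length L = 3, and Poincaré/coercivity depend only on L. Here a(u, u) = ∫(u')² + (1/4)·∫u².
Here 0 < c = 1/4 < 1. The condition a(u,u) ≥ α||u||_{H^1}² reads (1−α)∫(u')² ≥ (α−c)∫u². Any admissible α is ≤ 1 (rapidly oscillating u have ∫u²/∫(u')² → 0), and α = 1 would force 0 ≥ (1−c)∫u², impossible since c < 1; so 1−α > 0. By the sharp Poincaré inequality on H^1_0 of an interval of length L, ∫(u')² ≥ (π/L)²∫u² with equality for the first sine mode sin(π(x−x₀)/L) (x₀ the left endpoint), so the inequality holds for all u iff (1−α)(π/L)² ≥ α − c, i.e. α ≤ ((π/L)² + c)/((π/L)² + 1) = (1 + c(L/π)²)/(1 + (L/π)²). With (π/L)² = π^2/9 and c = 1/4, the largest admissible constant is α = ((π/L)² + c)/((π/L)² + 1).
Simplifying, α = (9/4 + π^2)/(9 + π^2).


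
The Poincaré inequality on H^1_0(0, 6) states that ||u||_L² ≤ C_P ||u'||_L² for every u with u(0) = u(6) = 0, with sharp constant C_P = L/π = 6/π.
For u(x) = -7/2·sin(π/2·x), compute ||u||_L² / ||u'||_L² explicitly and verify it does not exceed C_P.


||u||_L² / ||u'||_L² = 2/π < C_P = 6/π.

u(x) = -7/2·sin(π/2·x), so u'(x) = -7*π*cos(π*x/2)/4.
Writing u(x) = A·sin(kπx/L) with A = -7/2 and k = 3, use ∫_0^L sin²(kπx/L) dx = L/2 and ∫_0^L cos²(kπx/L) dx = L/2.
u² = 49/4·sin²(π/2·x) and (u')² = 49*π^2/16·cos²(π/2·x), and each of sin², cos² integrates to L/2 = 3 over (0, 6).
∫_0^6 u² dx = 147/4, so ||u||_L² = 7*sqrt(3)/2.
∫_0^6 (u')² dx = 147*π^2/16, so ||u'||_L² = 7*sqrt(3)*π/4.
Ratio ||u||_L² / ||u'||_L² = 2/π.
Sharp Poincaré constant on H^1_0(0, 6) is C_P = L/π = 6/π, achieved by sin(π/6·x).
This is the k = 3 harmonic; the ratio L/(kπ) is strictly less than C_P = L/π, consistent with the sharp inequality ||u||_L² ≤ C_P ||u'||_L².


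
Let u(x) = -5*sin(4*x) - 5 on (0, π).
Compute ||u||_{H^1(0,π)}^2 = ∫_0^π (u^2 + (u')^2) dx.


||u||_{H^1(0,π)}^2 = 475*π/2

u'(x) = -20*cos(4*x).
Expand u² and (u')² and integrate term by term on (0, π), using: for integers n ≥ 1, ∫_0^π sin²(nx) dx = ∫_0^π cos²(nx) dx = π/2; for n ≠ n', ∫_0^π sin(nx)sin(n'x) dx = ∫_0^π cos(nx)cos(n'x) dx = 0; and by product-to-sum, ∫_0^π sin(nx)cos(n'x) dx = ½∫_0^π [sin((n+n')x) + sin((n−n')x)] dx, which is 0 when n+n' is even and 2n/(n²−n'²) when n+n' is odd (it need not vanish on (0, π)). For the constant mode: ∫_0^π 1 dx = π, ∫_0^π cos(nx) dx = 0, ∫_0^π sin(nx) dx = (1−(−1)^n)/n.
  u² squared terms: (-5)²·∫1 dx = 25·π = 25*π;  (-5)²·∫sin(4x)² dx = 25·π/2 = 25*π/2.
  u² cross terms: 2·(-5)·(-5)·∫1·sin(4x) dx = 50·(0) = 0.
  So ∫_0^π u² dx = 25*π + 25*π/2 + 0 = 75*π/2.
  (u')² squared terms: (-20)²·∫cos(4x)² dx = 400·π/2 = 200*π.
  So ∫_0^π (u')² dx = 200*π.
||u||_{H^1}^2 = (75*π/2) + (200*π) = 475*π/2.


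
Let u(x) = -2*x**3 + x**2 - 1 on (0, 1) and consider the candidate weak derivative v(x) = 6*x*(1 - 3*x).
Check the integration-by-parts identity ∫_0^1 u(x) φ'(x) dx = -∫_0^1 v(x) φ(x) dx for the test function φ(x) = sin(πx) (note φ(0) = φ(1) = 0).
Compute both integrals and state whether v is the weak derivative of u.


LHS = -24/π^3 + 4/π, RHS = -72/π^3 + 12/π. No, v is not the weak derivative of u.

u(x) = -2*x**3 + x**2 - 1, classical derivative u'(x) = -6*x**2 + 2*x.
φ(x) = sin(πx), so φ'(x) = π*cos(π*x).
Note φ(0) = φ(1) = 0, so the boundary term u·φ vanishes.
LHS = ∫_0^1 u(x) φ'(x) dx = ∫_0^1 (-2*π*x^3*cos(π*x) + π*x^2*cos(π*x) - π*cos(π*x)) dx. Term by term:
  ∫_0^1 -π*cos(π*x) dx = 0;  ∫_0^1 π*x^2*cos(π*x) dx = -2/π;  ∫_0^1 -2*π*x^3*cos(π*x) dx = -24/π^3 + 6/π.
Sum: 0 − 2/π + -24/π^3 + 6/π = -24/π^3 + 4/π.
So LHS = -24/π^3 + 4/π.
∫_0^1 v(x) φ(x) dx = ∫_0^1 (-18*x^2*sin(π*x) + 6*x*sin(π*x)) dx. Term by term:
  ∫_0^1 -18*x^2*sin(π*x) dx = -18/π + 72/π^3;  ∫_0^1 6*x*sin(π*x) dx = 6/π.
Sum: -18/π + 72/π^3 + 6/π = -12/π + 72/π^3.
So RHS = -∫_0^1 v(x) φ(x) dx = -72/π^3 + 12/π.
LHS − RHS = -8/π + 48/π^3 ≠ 0, so the identity fails.
(For a valid weak derivative the identity must hold for EVERY test function, in particular this one. The failure shows v is NOT the weak derivative of u.)
Correct weak derivative would be u'(x) = -6*x**2 + 2*x.


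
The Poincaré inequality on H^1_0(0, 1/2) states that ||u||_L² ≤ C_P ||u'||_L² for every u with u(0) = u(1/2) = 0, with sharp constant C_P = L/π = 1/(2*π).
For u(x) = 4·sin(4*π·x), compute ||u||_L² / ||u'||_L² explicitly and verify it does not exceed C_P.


||u||_L² / ||u'||_L² = 1/(4*π) < C_P = 1/(2*π).

u(x) = 4·sin(4*π·x), so u'(x) = 16*π*cos(4*π*x).
Writing u(x) = A·sin(kπx/L) with A = 4 and k = 2, use ∫_0^L sin²(kπx/L) dx = L/2 and ∫_0^L cos²(kπx/L) dx = L/2.
u² = 16·sin²(4*π·x) and (u')² = 256*π^2·cos²(4*π·x), and each of sin², cos² integrates to L/2 = 1/4 over (0, 1/2).
∫_0^1/2 u² dx = 4, so ||u||_L² = 2.
∫_0^1/2 (u')² dx = 64*π^2, so ||u'||_L² = 8*π.
Ratio ||u||_L² / ||u'||_L² = 1/(4*π).
Sharp Poincaré constant on H^1_0(0, 1/2) is C_P = L/π = 1/(2*π), achieved by sin(2*π·x).
This is the k = 2 harmonic; the ratio L/(kπ) is strictly less than C_P = L/π, consistent with the sharp inequality ||u||_L² ≤ C_P ||u'||_L².


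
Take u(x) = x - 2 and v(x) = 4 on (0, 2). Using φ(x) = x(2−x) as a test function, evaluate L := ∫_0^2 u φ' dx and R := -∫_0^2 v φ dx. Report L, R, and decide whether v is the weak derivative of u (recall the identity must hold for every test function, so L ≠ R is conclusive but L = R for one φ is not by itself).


LHS = -4/3, RHS = -16/3. No, v is not the weak derivative of u.

u(x) = x - 2, classical derivative u'(x) = 1.
φ(x) = x(2−x), so φ'(x) = 2 - 2*x.
Note φ(0) = φ(2) = 0, so the boundary term u·φ vanishes.
LHS = ∫_0^2 u(x) φ'(x) dx = ∫_0^2 (-2*x^2 + 6*x - 4) dx. Term by term:
  ∫_0^2 -2*x^2 dx = -16/3;  ∫_0^2 6*x dx = 12;  ∫_0^2 -4 dx = -8.
Sum: -16/3 + 12 − 8 = -4/3.
So LHS = -4/3.
∫_0^2 v(x) φ(x) dx = ∫_0^2 (-4*x^2 + 8*x) dx. Term by term:
  ∫_0^2 -4*x^2 dx = -32/3;  ∫_0^2 8*x dx = 16.
Sum: -32/3 + 16 = 16/3.
So RHS = -∫_0^2 v(x) φ(x) dx = -16/3.
LHS − RHS = 4 ≠ 0, so the identity fails.
(For a valid weak derivative the identity must hold for EVERY test function, in particular this one. The failure shows v is NOT the weak derivative of u.)
Correct weak derivative would be u'(x) = 1.


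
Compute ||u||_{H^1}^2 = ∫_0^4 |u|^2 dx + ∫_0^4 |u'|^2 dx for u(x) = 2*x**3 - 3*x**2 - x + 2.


||u||_{H^1}^2 = 652724/105

The H^1 norm (squared) on an interval (0, L) is
  ||u||_{H^1}^2 = ∫_0^L u(x)^2 dx + ∫_0^L u'(x)^2 dx.
Compute u'(x) = 6*x**2 - 6*x - 1.
Then u(x)^2 = 4*x**6 - 12*x**5 + 5*x**4 + 14*x**3 - 11*x**2 - 4*x + 4 and u'(x)^2 = 36*x**4 - 72*x**3 + 24*x**2 + 12*x + 1.
Integrate each monomial from 0 to 4 using ∫_0^4 c·x^n dx = c·4^(n+1)/(n+1):
  ∫_0^4 u(x)^2 dx = ∫_0^4 (4*x^6 - 12*x^5 + 5*x^4 + 14*x^3 - 11*x^2 - 4*x + 4) dx. Term by term:
    ∫_0^4 4*x^6 dx = 65536/7;  ∫_0^4 -12*x^5 dx = -8192;  ∫_0^4 5*x^4 dx = 1024;
    ∫_0^4 14*x^3 dx = 896;  ∫_0^4 -11*x^2 dx = -704/3;  ∫_0^4 -4*x dx = -32;
    ∫_0^4 4 dx = 16.
  Sum: 65536/7 − 8192 + 1024 + 896 − 704/3 − 32 + 16 = 59632/21.
  ∫_0^4 u'(x)^2 dx = ∫_0^4 (36*x^4 - 72*x^3 + 24*x^2 + 12*x + 1) dx. Term by term:
    ∫_0^4 36*x^4 dx = 36864/5;  ∫_0^4 -72*x^3 dx = -4608;  ∫_0^4 24*x^2 dx = 512;
    ∫_0^4 12*x dx = 96;  ∫_0^4 1 dx = 4.
  Sum: 36864/5 − 4608 + 512 + 96 + 4 = 16884/5.
Adding: ||u||_{H^1}^2 = 59632/21 + 16884/5 = 652724/105.


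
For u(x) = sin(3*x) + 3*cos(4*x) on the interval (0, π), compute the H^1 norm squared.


||u||_{H^1(0,π)}^2 = -612/7 + 163*π/2

u'(x) = -12*sin(4*x) + 3*cos(3*x).
Expand u² and (u')² and integrate term by term on (0, π), using: for integers n ≥ 1, ∫_0^π sin²(nx) dx = ∫_0^π cos²(nx) dx = π/2; for n ≠ n', ∫_0^π sin(nx)sin(n'x) dx = ∫_0^π cos(nx)cos(n'x) dx = 0; and by product-to-sum, ∫_0^π sin(nx)cos(n'x) dx = ½∫_0^π [sin((n+n')x) + sin((n−n')x)] dx, which is 0 when n+n' is even and 2n/(n²−n'²) when n+n' is odd (it need not vanish on (0, π)).
  u² squared terms: (3)²·∫cos(4x)² dx = 9·π/2 = 9*π/2;  (1)²·∫sin(3x)² dx = 1·π/2 = π/2.
  u² cross terms: 2·(3)·(1)·∫cos(4x)·sin(3x) dx = 6·(-6/7) = -36/7.
  So ∫_0^π u² dx = 9*π/2 + π/2 − 36/7 = -36/7 + 5*π.
  (u')² squared terms: (-12)²·∫sin(4x)² dx = 144·π/2 = 72*π;  (3)²·∫cos(3x)² dx = 9·π/2 = 9*π/2.
  (u')² cross terms: 2·(-12)·(3)·∫sin(4x)·cos(3x) dx = -72·(8/7) = -576/7.
  So ∫_0^π (u')² dx = 72*π + 9*π/2 − 576/7 = -576/7 + 153*π/2.
||u||_{H^1}^2 = (-36/7 + 5*π) + (-576/7 + 153*π/2) = -612/7 + 163*π/2.


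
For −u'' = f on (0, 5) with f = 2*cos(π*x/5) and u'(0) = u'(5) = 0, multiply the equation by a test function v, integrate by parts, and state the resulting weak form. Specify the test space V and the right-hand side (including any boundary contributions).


V = H^1(0, 5) (no boundary constraint on v; u is determined up to an additive constant); weak form: ∫_0^5 u'v' dx = ∫_0^5 (2*cos(π*x/5)) v dx for all v ∈ V.

Multiply both sides by a test function v and integrate from 0 to 5:
  ∫_0^5 −u''(x) v(x) dx = ∫_0^5 f(x) v(x) dx.
Integrate the LHS by parts once:
  ∫_0^5 −u'' v dx = −[u'(x) v(x)]_0^5 + ∫_0^5 u'(x) v'(x) dx.
Thus ∫_0^5 u'(x) v'(x) dx = ∫_0^5 f(x) v(x) dx + [u'(x) v(x)]_0^5.
Choose V so that boundary terms are either known or forced to vanish.
u has homogeneous Neumann: u'(0) = u'(5) = 0. So [u' v]_0^5 = 0·v(5) − 0·v(0) = 0 for any v; take V = H^1(0, 5).
Weak formulation: find u (satisfying any essential BC) such that ∫_0^5 u'(x) v'(x) dx = ∫_0^5 f v dx for all v ∈ V (homogeneous Neumann, so boundary terms vanish).
Substituting f(x) = 2*cos(π*x/5), the right-hand side is ∫_0^5 (2*cos(π*x/5)) v dx.
Compatibility check (pure Neumann): taking v ≡ 1 ∈ V gives 0 = ∫_0^5 f dx + (0) − (0), i.e. ∫_0^5 f dx must equal u'(0) − u'(5) = 0. Indeed ∫_0^5 (2*cos(π*x/5)) dx = 0, so the data are compatible. The solution is then unique only up to an additive constant (fix it e.g. by requiring ∫_0^5 u dx = 0).


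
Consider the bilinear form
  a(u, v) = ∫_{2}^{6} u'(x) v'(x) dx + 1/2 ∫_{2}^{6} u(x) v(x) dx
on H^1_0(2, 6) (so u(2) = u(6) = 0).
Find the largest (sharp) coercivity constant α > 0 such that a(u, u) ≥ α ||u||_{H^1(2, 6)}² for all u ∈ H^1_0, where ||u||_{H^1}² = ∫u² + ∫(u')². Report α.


α = (8 + π^2)/(π^2 + 16)

Coercivity of a(·,·) on H^1_0(2, 6) means a(u, u) ≥ α ||u||_{H^1}² for every u ∈ H^1_0.
The interval has length L = 4, and Poincaré/coercivity depend only on L. Here a(u, u) = ∫(u')² + (1/2)·∫u².
Here 0 < c = 1/2 < 1. The condition a(u,u) ≥ α||u||_{H^1}² reads (1−α)∫(u')² ≥ (α−c)∫u². Any admissible α is ≤ 1 (rapidly oscillating u have ∫u²/∫(u')² → 0), and α = 1 would force 0 ≥ (1−c)∫u², impossible since c < 1; so 1−α > 0. By the sharp Poincaré inequality on H^1_0 of an interval of length L, ∫(u')² ≥ (π/L)²∫u² with equality for the first sine mode sin(π(x−x₀)/L) (x₀ the left endpoint), so the inequality holds for all u iff (1−α)(π/L)² ≥ α − c, i.e. α ≤ ((π/L)² + c)/((π/L)² + 1) = (1 + c(L/π)²)/(1 + (L/π)²). With (π/L)² = π^2/16 and c = 1/2, the largest admissible constant is α = ((π/L)² + c)/((π/L)² + 1).
Simplifying, α = (8 + π^2)/(π^2 + 16).


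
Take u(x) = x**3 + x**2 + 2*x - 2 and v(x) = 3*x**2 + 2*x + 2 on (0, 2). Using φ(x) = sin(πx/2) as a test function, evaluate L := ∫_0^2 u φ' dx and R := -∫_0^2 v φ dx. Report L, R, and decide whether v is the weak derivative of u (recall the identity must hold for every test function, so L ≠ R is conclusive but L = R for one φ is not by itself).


LHS = -40/π + 96/π^3, RHS = -40/π + 96/π^3. Yes, v = u' weakly.

u(x) = x**3 + x**2 + 2*x - 2, classical derivative u'(x) = 3*x**2 + 2*x + 2.
φ(x) = sin(πx/2), so φ'(x) = π*cos(π*x/2)/2.
Note φ(0) = φ(2) = 0, so the boundary term u·φ vanishes.
LHS = ∫_0^2 u(x) φ'(x) dx = ∫_0^2 (π*x^3*cos(π*x/2)/2 + π*x^2*cos(π*x/2)/2 + π*x*cos(π*x/2) - π*cos(π*x/2)) dx. Term by term:
  ∫_0^2 -π*cos(π*x/2) dx = 0;  ∫_0^2 π*x*cos(π*x/2) dx = -8/π;  ∫_0^2 π*x^2*cos(π*x/2)/2 dx = -8/π;
  ∫_0^2 π*x^3*cos(π*x/2)/2 dx = -24/π + 96/π^3.
Sum: 0 − 8/π − 8/π + -24/π + 96/π^3 = -40/π + 96/π^3.
So LHS = -40/π + 96/π^3.
∫_0^2 v(x) φ(x) dx = ∫_0^2 (3*x^2*sin(π*x/2) + 2*x*sin(π*x/2) + 2*sin(π*x/2)) dx. Term by term:
  ∫_0^2 2*sin(π*x/2) dx = 8/π;  ∫_0^2 2*x*sin(π*x/2) dx = 8/π;  ∫_0^2 3*x^2*sin(π*x/2) dx = -96/π^3 + 24/π.
Sum: 8/π + 8/π + -96/π^3 + 24/π = -96/π^3 + 40/π.
So RHS = -∫_0^2 v(x) φ(x) dx = -40/π + 96/π^3.
LHS = RHS, so the identity holds for this test φ.
Moreover u is smooth here and v(x) = u'(x) = 3*x**2 + 2*x + 2 pointwise, so the identity holds for every test function. Hence v is the weak derivative of u.


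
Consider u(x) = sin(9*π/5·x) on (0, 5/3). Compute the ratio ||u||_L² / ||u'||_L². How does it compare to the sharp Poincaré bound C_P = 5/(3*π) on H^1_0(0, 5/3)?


||u||_L² / ||u'||_L² = 5/(9*π) < C_P = 5/(3*π).

u(x) = sin(9*π/5·x), so u'(x) = 9*π*cos(9*π*x/5)/5.
Writing u(x) = A·sin(kπx/L) with A = 1 and k = 3, use ∫_0^L sin²(kπx/L) dx = L/2 and ∫_0^L cos²(kπx/L) dx = L/2.
u² = 1·sin²(9*π/5·x) and (u')² = 81*π^2/25·cos²(9*π/5·x), and each of sin², cos² integrates to L/2 = 5/6 over (0, 5/3).
∫_0^5/3 u² dx = 5/6, so ||u||_L² = sqrt(30)/6.
∫_0^5/3 (u')² dx = 27*π^2/10, so ||u'||_L² = 3*sqrt(30)*π/10.
Ratio ||u||_L² / ||u'||_L² = 5/(9*π).
Sharp Poincaré constant on H^1_0(0, 5/3) is C_P = L/π = 5/(3*π), achieved by sin(3*π/5·x).
This is the k = 3 harmonic; the ratio L/(kπ) is strictly less than C_P = L/π, consistent with the sharp inequality ||u||_L² ≤ C_P ||u'||_L².


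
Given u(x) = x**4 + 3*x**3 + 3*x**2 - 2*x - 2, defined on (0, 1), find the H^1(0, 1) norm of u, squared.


||u||_{H^1}^2 = 73529/1260

The H^1 norm (squared) on an interval (0, L) is
  ||u||_{H^1}^2 = ∫_0^L u(x)^2 dx + ∫_0^L u'(x)^2 dx.
Compute u'(x) = 4*x**3 + 9*x**2 + 6*x - 2.
Then u(x)^2 = x**8 + 6*x**7 + 15*x**6 + 14*x**5 - 7*x**4 - 24*x**3 - 8*x**2 + 8*x + 4 and u'(x)^2 = 16*x**6 + 72*x**5 + 129*x**4 + 92*x**3 - 24*x + 4.
Integrate each monomial from 0 to 1 using ∫_0^1 c·x^n dx = c·1^(n+1)/(n+1):
  ∫_0^1 u(x)^2 dx = ∫_0^1 (x^8 + 6*x^7 + 15*x^6 + 14*x^5 - 7*x^4 - 24*x^3 - 8*x^2 + 8*x + 4) dx. Term by term:
    ∫_0^1 x^8 dx = 1/9;  ∫_0^1 6*x^7 dx = 3/4;  ∫_0^1 15*x^6 dx = 15/7;
    ∫_0^1 14*x^5 dx = 7/3;  ∫_0^1 -7*x^4 dx = -7/5;  ∫_0^1 -24*x^3 dx = -6;
    ∫_0^1 -8*x^2 dx = -8/3;  ∫_0^1 8*x dx = 4;  ∫_0^1 4 dx = 4.
  Sum: 1/9 + 3/4 + 15/7 + 7/3 − 7/5 − 6 − 8/3 + 4 + 4 = 4121/1260.
  ∫_0^1 u'(x)^2 dx = ∫_0^1 (16*x^6 + 72*x^5 + 129*x^4 + 92*x^3 - 24*x + 4) dx. Term by term:
    ∫_0^1 16*x^6 dx = 16/7;  ∫_0^1 72*x^5 dx = 12;  ∫_0^1 129*x^4 dx = 129/5;
    ∫_0^1 92*x^3 dx = 23;  ∫_0^1 -24*x dx = -12;  ∫_0^1 4 dx = 4.
  Sum: 16/7 + 12 + 129/5 + 23 − 12 + 4 = 1928/35.
Adding: ||u||_{H^1}^2 = 4121/1260 + 1928/35 = 73529/1260.


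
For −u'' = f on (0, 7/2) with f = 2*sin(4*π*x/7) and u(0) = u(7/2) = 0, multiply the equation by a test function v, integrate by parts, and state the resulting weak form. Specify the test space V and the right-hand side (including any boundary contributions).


V = H^1_0(0, 7/2) (so v(0) = v(7/2) = 0); weak form: ∫_0^7/2 u'v' dx = ∫_0^7/2 (2*sin(4*π*x/7)) v dx for all v ∈ V.

Multiply both sides by a test function v and integrate from 0 to 7/2:
  ∫_0^7/2 −u''(x) v(x) dx = ∫_0^7/2 f(x) v(x) dx.
Integrate the LHS by parts once:
  ∫_0^7/2 −u'' v dx = −[u'(x) v(x)]_0^7/2 + ∫_0^7/2 u'(x) v'(x) dx.
Thus ∫_0^7/2 u'(x) v'(x) dx = ∫_0^7/2 f(x) v(x) dx + [u'(x) v(x)]_0^7/2.
Choose V so that boundary terms are either known or forced to vanish.
u is Dirichlet: u(0) = u(7/2) = 0. Let V = H^1_0(0, 7/2); then v(0) = v(7/2) = 0, and [u' v]_0^7/2 = 0.
Weak formulation: find u (satisfying any essential BC) such that ∫_0^7/2 u'(x) v'(x) dx = ∫_0^7/2 f v dx for all v ∈ V.
Substituting f(x) = 2*sin(4*π*x/7), the right-hand side is ∫_0^7/2 (2*sin(4*π*x/7)) v dx.


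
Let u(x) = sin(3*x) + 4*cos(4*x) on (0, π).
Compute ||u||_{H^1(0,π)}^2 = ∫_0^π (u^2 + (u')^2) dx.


||u||_{H^1(0,π)}^2 = -816/7 + 141*π

u'(x) = -16*sin(4*x) + 3*cos(3*x).
Expand u² and (u')² and integrate term by term on (0, π), using: for integers n ≥ 1, ∫_0^π sin²(nx) dx = ∫_0^π cos²(nx) dx = π/2; for n ≠ n', ∫_0^π sin(nx)sin(n'x) dx = ∫_0^π cos(nx)cos(n'x) dx = 0; and by product-to-sum, ∫_0^π sin(nx)cos(n'x) dx = ½∫_0^π [sin((n+n')x) + sin((n−n')x)] dx, which is 0 when n+n' is even and 2n/(n²−n'²) when n+n' is odd (it need not vanish on (0, π)).
  u² squared terms: (4)²·∫cos(4x)² dx = 16·π/2 = 8*π;  (1)²·∫sin(3x)² dx = 1·π/2 = π/2.
  u² cross terms: 2·(4)·(1)·∫cos(4x)·sin(3x) dx = 8·(-6/7) = -48/7.
  So ∫_0^π u² dx = 8*π + π/2 − 48/7 = -48/7 + 17*π/2.
  (u')² squared terms: (-16)²·∫sin(4x)² dx = 256·π/2 = 128*π;  (3)²·∫cos(3x)² dx = 9·π/2 = 9*π/2.
  (u')² cross terms: 2·(-16)·(3)·∫sin(4x)·cos(3x) dx = -96·(8/7) = -768/7.
  So ∫_0^π (u')² dx = 128*π + 9*π/2 − 768/7 = -768/7 + 265*π/2.
||u||_{H^1}^2 = (-48/7 + 17*π/2) + (-768/7 + 265*π/2) = -816/7 + 141*π.


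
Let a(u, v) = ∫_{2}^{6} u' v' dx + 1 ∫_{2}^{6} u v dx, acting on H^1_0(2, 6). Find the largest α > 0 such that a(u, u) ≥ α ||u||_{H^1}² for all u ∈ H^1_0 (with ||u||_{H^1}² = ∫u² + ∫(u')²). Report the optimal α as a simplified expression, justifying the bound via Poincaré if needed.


α = 1

Coercivity of a(·,·) on H^1_0(2, 6) means a(u, u) ≥ α ||u||_{H^1}² for every u ∈ H^1_0.
The interval has length L = 4, and Poincaré/coercivity depend only on L. Here a(u, u) = ∫(u')² + (1)·∫u².
Here c = 1 ≥ 1, so a(u,u) = ∫(u')² + c∫u² ≥ ∫(u')² + ∫u² = ||u||_{H^1}², i.e. α = 1 works. No larger α is possible: a(u,u) ≥ α||u||_{H^1}² means (1−α)∫(u')² ≥ (α−c)∫u², and for the modes u_n = sin(nπ(x−x₀)/L) (x₀ the left endpoint) one has ∫u_n²/∫(u_n')² = (L/(nπ))² → 0, so a(u_n,u_n)/||u_n||_{H^1}² → 1. Hence the optimal constant is α = 1.
Therefore α = 1.


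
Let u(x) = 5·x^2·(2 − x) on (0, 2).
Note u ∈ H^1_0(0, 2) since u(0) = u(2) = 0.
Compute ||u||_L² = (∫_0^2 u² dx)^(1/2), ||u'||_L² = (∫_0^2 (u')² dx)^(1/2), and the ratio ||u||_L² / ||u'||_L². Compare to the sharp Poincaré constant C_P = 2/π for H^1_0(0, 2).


||u||_L² / ||u'||_L² = sqrt(14)/7 < C_P = 2/π.

u(x) = 5·x^2·(2 − x), so u'(x) = 5*x*(4 - 3*x).
u(x) = 5·x^2·(2 − x) vanishes at x = 0 and x = 2, so u ∈ H^1_0(0, 2). Differentiate via the product rule and integrate the resulting polynomials term by term.
  ∫_0^2 u² dx = ∫_0^2 (25*x^6 - 100*x^5 + 100*x^4) dx. Term by term:
    ∫_0^2 25*x^6 dx = 3200/7;  ∫_0^2 -100*x^5 dx = -3200/3;  ∫_0^2 100*x^4 dx = 640.
  Sum: 3200/7 − 3200/3 + 640 = 640/21.
  ∫_0^2 (u')² dx = ∫_0^2 (225*x^4 - 600*x^3 + 400*x^2) dx. Term by term:
    ∫_0^2 225*x^4 dx = 1440;  ∫_0^2 -600*x^3 dx = -2400;  ∫_0^2 400*x^2 dx = 3200/3.
  Sum: 1440 − 2400 + 3200/3 = 320/3.
∫_0^2 u² dx = 640/21, so ||u||_L² = 8*sqrt(210)/21.
∫_0^2 (u')² dx = 320/3, so ||u'||_L² = 8*sqrt(15)/3.
Ratio ||u||_L² / ||u'||_L² = sqrt(14)/7.
Sharp Poincaré constant on H^1_0(0, 2) is C_P = L/π = 2/π, achieved by sin(π/2·x).
A polynomial bump cannot attain the sharp Poincaré constant (only the first sine eigenfunction does), so the ratio is strictly less than C_P, consistent with ||u||_L² ≤ C_P ||u'||_L².


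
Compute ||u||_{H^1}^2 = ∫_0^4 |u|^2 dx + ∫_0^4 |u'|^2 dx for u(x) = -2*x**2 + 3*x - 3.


||u||_{H^1}^2 = 8648/15

The H^1 norm (squared) on an interval (0, L) is
  ||u||_{H^1}^2 = ∫_0^L u(x)^2 dx + ∫_0^L u'(x)^2 dx.
Compute u'(x) = 3 - 4*x.
Then u(x)^2 = 4*x**4 - 12*x**3 + 21*x**2 - 18*x + 9 and u'(x)^2 = 16*x**2 - 24*x + 9.
Integrate each monomial from 0 to 4 using ∫_0^4 c·x^n dx = c·4^(n+1)/(n+1):
  ∫_0^4 u(x)^2 dx = ∫_0^4 (4*x^4 - 12*x^3 + 21*x^2 - 18*x + 9) dx. Term by term:
    ∫_0^4 4*x^4 dx = 4096/5;  ∫_0^4 -12*x^3 dx = -768;  ∫_0^4 21*x^2 dx = 448;
    ∫_0^4 -18*x dx = -144;  ∫_0^4 9 dx = 36.
  Sum: 4096/5 − 768 + 448 − 144 + 36 = 1956/5.
  ∫_0^4 u'(x)^2 dx = ∫_0^4 (16*x^2 - 24*x + 9) dx. Term by term:
    ∫_0^4 16*x^2 dx = 1024/3;  ∫_0^4 -24*x dx = -192;  ∫_0^4 9 dx = 36.
  Sum: 1024/3 − 192 + 36 = 556/3.
Adding: ||u||_{H^1}^2 = 1956/5 + 556/3 = 8648/15.


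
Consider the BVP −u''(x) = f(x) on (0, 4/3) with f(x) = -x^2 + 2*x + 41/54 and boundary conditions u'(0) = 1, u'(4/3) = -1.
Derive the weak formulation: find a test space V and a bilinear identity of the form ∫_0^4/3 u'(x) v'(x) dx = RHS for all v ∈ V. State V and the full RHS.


V = H^1(0, 4/3) (v unrestricted at boundary; u is determined up to an additive constant); weak form: ∫_0^4/3 u'v' dx = ∫_0^4/3 (-x^2 + 2*x + 41/54) v dx − v(4/3) − v(0) for all v ∈ V.

Multiply both sides by a test function v and integrate from 0 to 4/3:
  ∫_0^4/3 −u''(x) v(x) dx = ∫_0^4/3 f(x) v(x) dx.
Integrate the LHS by parts once:
  ∫_0^4/3 −u'' v dx = −[u'(x) v(x)]_0^4/3 + ∫_0^4/3 u'(x) v'(x) dx.
Thus ∫_0^4/3 u'(x) v'(x) dx = ∫_0^4/3 f(x) v(x) dx + [u'(x) v(x)]_0^4/3.
Choose V so that boundary terms are either known or forced to vanish.
u has inhomogeneous Neumann u'(0) = 1, u'(4/3) = -1. [u' v]_0^4/3 = (-1)·v(4/3) − (1)·v(0) = − v(4/3) − v(0). Take V = H^1(0, 4/3); boundary term becomes part of RHS.
Weak formulation: find u (satisfying any essential BC) such that ∫_0^4/3 u'(x) v'(x) dx = ∫_0^4/3 f v dx − v(4/3) − v(0) for all v ∈ V (Neumann data are natural BCs: they enter the RHS as boundary terms).
Substituting f(x) = -x^2 + 2*x + 41/54, the right-hand side is ∫_0^4/3 (-x^2 + 2*x + 41/54) v dx − v(4/3) − v(0).
Compatibility check (pure Neumann): taking v ≡ 1 ∈ V gives 0 = ∫_0^4/3 f dx + (-1) − (1), i.e. ∫_0^4/3 f dx must equal u'(0) − u'(4/3) = 2. Indeed ∫_0^4/3 (-x^2 + 2*x + 41/54) dx = 2, so the data are compatible. The solution is then unique only up to an additive constant (fix it e.g. by requiring ∫_0^4/3 u dx = 0).


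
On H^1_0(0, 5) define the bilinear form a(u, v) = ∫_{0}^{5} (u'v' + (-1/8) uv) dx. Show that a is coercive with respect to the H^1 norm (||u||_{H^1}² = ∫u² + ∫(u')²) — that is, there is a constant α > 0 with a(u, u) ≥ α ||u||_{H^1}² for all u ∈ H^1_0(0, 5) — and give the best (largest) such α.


α = (-25/8 + π^2)/(π^2 + 25)

Coercivity of a(·,·) on H^1_0(0, 5) means a(u, u) ≥ α ||u||_{H^1}² for every u ∈ H^1_0.
The interval has length L = 5, and Poincaré/coercivity depend only on L. Here a(u, u) = ∫(u')² + (-1/8)·∫u².
Here c = -1/8 < 0 with |c| < (π/L)² = π^2/25, so coercivity still holds. The condition a(u,u) ≥ α||u||_{H^1}² reads (1−α)∫(u')² ≥ (α−c)∫u². Any admissible α is ≤ 1 (rapidly oscillating u have ∫u²/∫(u')² → 0), and α = 1 would force 0 ≥ (1−c)∫u², impossible since c < 1; so 1−α > 0. By the sharp Poincaré inequality on H^1_0 of an interval of length L, ∫(u')² ≥ (π/L)²∫u² with equality for the first sine mode sin(π(x−x₀)/L) (x₀ the left endpoint), so the inequality holds for all u iff (1−α)(π/L)² ≥ α − c, i.e. α ≤ ((π/L)² + c)/((π/L)² + 1) = (1 + c(L/π)²)/(1 + (L/π)²). (Direct route, valid since c ≤ 0: Poincaré gives c∫u² ≥ c(L/π)²∫(u')², so a(u,u) ≥ (1 + c(L/π)²)∫(u')², while ||u||_{H^1}² ≤ (1 + (L/π)²)∫(u')²; dividing yields the same α.) With (π/L)² = π^2/25 and c = -1/8, the largest admissible constant is α = ((π/L)² + c)/((π/L)² + 1).
Simplifying, α = (-25/8 + π^2)/(π^2 + 25).


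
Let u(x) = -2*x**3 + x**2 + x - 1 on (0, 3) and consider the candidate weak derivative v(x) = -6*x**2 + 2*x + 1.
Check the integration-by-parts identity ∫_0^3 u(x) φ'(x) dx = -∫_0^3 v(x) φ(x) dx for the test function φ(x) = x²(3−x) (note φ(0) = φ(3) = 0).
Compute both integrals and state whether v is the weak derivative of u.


LHS = 459/4, RHS = 459/4. Yes, v = u' weakly.

u(x) = -2*x**3 + x**2 + x - 1, classical derivative u'(x) = -6*x**2 + 2*x + 1.
φ(x) = x²(3−x), so φ'(x) = 3*x*(2 - x).
Note φ(0) = φ(3) = 0, so the boundary term u·φ vanishes.
LHS = ∫_0^3 u(x) φ'(x) dx = ∫_0^3 (6*x^5 - 15*x^4 + 3*x^3 + 9*x^2 - 6*x) dx. Term by term:
  ∫_0^3 6*x^5 dx = 729;  ∫_0^3 -15*x^4 dx = -729;  ∫_0^3 3*x^3 dx = 243/4;
  ∫_0^3 9*x^2 dx = 81;  ∫_0^3 -6*x dx = -27.
Sum: 729 − 729 + 243/4 + 81 − 27 = 459/4.
So LHS = 459/4.
∫_0^3 v(x) φ(x) dx = ∫_0^3 (6*x^5 - 20*x^4 + 5*x^3 + 3*x^2) dx. Term by term:
  ∫_0^3 6*x^5 dx = 729;  ∫_0^3 -20*x^4 dx = -972;  ∫_0^3 5*x^3 dx = 405/4;
  ∫_0^3 3*x^2 dx = 27.
Sum: 729 − 972 + 405/4 + 27 = -459/4.
So RHS = -∫_0^3 v(x) φ(x) dx = 459/4.
LHS = RHS, so the identity holds for this test φ.
Moreover u is smooth here and v(x) = u'(x) = -6*x**2 + 2*x + 1 pointwise, so the identity holds for every test function. Hence v is the weak derivative of u.


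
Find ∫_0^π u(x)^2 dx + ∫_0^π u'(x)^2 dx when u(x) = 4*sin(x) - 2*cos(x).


||u||_{H^1(0,π)}^2 = 20*π

u'(x) = 2*sin(x) + 4*cos(x).
Expand u² and (u')² and integrate term by term on (0, π), using: for integers n ≥ 1, ∫_0^π sin²(nx) dx = ∫_0^π cos²(nx) dx = π/2; for n ≠ n', ∫_0^π sin(nx)sin(n'x) dx = ∫_0^π cos(nx)cos(n'x) dx = 0; and by product-to-sum, ∫_0^π sin(nx)cos(n'x) dx = ½∫_0^π [sin((n+n')x) + sin((n−n')x)] dx, which is 0 when n+n' is even and 2n/(n²−n'²) when n+n' is odd (it need not vanish on (0, π)).
  u² squared terms: (-2)²·∫cos(x)² dx = 4·π/2 = 2*π;  (4)²·∫sin(x)² dx = 16·π/2 = 8*π.
  u² cross terms: 2·(-2)·(4)·∫cos(x)·sin(x) dx = -16·(0) = 0.
  So ∫_0^π u² dx = 2*π + 8*π + 0 = 10*π.
  (u')² squared terms: (2)²·∫sin(x)² dx = 4·π/2 = 2*π;  (4)²·∫cos(x)² dx = 16·π/2 = 8*π.
  (u')² cross terms: 2·(2)·(4)·∫sin(x)·cos(x) dx = 16·(0) = 0.
  So ∫_0^π (u')² dx = 2*π + 8*π + 0 = 10*π.
||u||_{H^1}^2 = (10*π) + (10*π) = 20*π.
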